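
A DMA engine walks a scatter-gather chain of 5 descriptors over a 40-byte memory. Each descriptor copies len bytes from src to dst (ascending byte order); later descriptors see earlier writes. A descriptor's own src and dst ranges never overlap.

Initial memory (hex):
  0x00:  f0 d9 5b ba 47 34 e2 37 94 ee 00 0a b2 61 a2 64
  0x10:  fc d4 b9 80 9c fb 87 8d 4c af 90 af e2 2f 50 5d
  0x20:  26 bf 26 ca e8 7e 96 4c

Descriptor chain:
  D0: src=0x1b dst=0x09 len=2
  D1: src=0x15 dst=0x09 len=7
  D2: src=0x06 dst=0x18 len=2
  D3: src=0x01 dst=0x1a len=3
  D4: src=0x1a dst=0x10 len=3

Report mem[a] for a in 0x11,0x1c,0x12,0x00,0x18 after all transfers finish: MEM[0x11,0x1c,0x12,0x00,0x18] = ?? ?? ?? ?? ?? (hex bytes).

MEM[0x11,0x1c,0x12,0x00,0x18] = 5b ba ba f0 e2

[0] 0x1b->0x09 len=2 : af e2
[1] 0x15->0x09 len=7 : fb 87 8d 4c af 90 af
[2] 0x06->0x18 len=2 : e2 37
[3] 0x01->0x1a len=3 : d9 5b ba
[4] 0x1a->0x10 len=3 : d9 5b ba
query mem[0x11]=0x5b, mem[0x1c]=0xba, mem[0x12]=0xba, mem[0x00]=0xf0, mem[0x18]=0xe2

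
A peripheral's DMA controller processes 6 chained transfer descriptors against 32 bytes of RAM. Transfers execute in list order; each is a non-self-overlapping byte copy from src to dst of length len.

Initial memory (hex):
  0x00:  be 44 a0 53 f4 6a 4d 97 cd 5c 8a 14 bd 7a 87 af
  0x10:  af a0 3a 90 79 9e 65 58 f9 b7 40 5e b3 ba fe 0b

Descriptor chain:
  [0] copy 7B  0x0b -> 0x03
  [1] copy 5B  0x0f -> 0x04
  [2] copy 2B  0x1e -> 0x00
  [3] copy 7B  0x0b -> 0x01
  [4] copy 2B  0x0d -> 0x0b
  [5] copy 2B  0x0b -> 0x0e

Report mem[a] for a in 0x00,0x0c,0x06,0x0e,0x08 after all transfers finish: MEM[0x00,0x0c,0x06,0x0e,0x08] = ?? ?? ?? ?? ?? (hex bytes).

D0: mem[0x03..0x09] <- [14 bd 7a 87 af af a0]
D1: mem[0x04..0x08] <- [af af a0 3a 90]
D2: mem[0x00..0x01] <- [fe 0b]
D3: mem[0x01..0x07] <- [14 bd 7a 87 af af a0]
D4: mem[0x0b..0x0c] <- [7a 87]
D5: mem[0x0e..0x0f] <- [7a 87]
query mem[0x00]=0xfe, mem[0x0c]=0x87, mem[0x06]=0xaf, mem[0x0e]=0x7a, mem[0x08]=0x90

MEM[0x00,0x0c,0x06,0x0e,0x08] = fe 87 af 7a 90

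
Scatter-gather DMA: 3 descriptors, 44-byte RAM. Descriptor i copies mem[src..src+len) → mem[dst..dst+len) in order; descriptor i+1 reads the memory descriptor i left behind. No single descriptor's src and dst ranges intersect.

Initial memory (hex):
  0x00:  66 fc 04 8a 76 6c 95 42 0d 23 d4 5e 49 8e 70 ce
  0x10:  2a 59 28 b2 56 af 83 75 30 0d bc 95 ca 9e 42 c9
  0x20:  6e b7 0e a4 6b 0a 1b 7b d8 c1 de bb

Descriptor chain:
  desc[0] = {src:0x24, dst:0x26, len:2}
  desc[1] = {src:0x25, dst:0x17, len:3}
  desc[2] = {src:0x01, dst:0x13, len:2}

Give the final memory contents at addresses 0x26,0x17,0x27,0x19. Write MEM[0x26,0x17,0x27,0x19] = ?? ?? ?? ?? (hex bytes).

MEM[0x26,0x17,0x27,0x19] = 6b 0a 0a 0a

  after D0: wrote 2B at 0x26 = 6b0a
  after D1: wrote 3B at 0x17 = 0a6b0a
  after D2: wrote 2B at 0x13 = fc04
query mem[0x26]=0x6b, mem[0x17]=0x0a, mem[0x27]=0x0a, mem[0x19]=0x0a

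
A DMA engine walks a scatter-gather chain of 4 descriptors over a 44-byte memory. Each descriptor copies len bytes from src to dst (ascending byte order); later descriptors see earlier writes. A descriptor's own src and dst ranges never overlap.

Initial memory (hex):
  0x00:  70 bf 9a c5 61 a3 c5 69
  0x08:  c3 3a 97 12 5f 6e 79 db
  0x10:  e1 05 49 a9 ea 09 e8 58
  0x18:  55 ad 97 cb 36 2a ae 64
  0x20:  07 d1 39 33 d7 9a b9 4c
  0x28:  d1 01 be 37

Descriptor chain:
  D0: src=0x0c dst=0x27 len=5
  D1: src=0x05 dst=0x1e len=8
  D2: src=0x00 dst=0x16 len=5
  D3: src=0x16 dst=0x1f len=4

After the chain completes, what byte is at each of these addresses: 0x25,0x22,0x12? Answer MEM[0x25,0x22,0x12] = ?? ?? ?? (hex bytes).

D0: mem[0x27..0x2b] <- [5f 6e 79 db e1]
D1: mem[0x1e..0x25] <- [a3 c5 69 c3 3a 97 12 5f]
D2: mem[0x16..0x1a] <- [70 bf 9a c5 61]
D3: mem[0x1f..0x22] <- [70 bf 9a c5]
query mem[0x25]=0x5f, mem[0x22]=0xc5, mem[0x12]=0x49

MEM[0x25,0x22,0x12] = 5f c5 49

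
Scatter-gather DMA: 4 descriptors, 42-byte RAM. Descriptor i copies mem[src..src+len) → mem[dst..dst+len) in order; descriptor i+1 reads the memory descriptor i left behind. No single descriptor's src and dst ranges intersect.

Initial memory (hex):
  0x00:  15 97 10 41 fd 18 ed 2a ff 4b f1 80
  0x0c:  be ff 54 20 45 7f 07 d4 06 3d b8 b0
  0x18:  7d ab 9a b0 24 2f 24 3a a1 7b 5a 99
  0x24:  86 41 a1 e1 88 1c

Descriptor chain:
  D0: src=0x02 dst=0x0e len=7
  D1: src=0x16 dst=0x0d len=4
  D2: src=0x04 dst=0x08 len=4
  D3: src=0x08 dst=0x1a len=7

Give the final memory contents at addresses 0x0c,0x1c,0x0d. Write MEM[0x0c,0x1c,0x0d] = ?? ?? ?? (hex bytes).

MEM[0x0c,0x1c,0x0d] = be ed b8

  after D0: wrote 7B at 0x0e = 1041fd18ed2aff
  after D1: wrote 4B at 0x0d = b8b07dab
  after D2: wrote 4B at 0x08 = fd18ed2a
  after D3: wrote 7B at 0x1a = fd18ed2abeb8b0
query mem[0x0c]=0xbe, mem[0x1c]=0xed, mem[0x0d]=0xb8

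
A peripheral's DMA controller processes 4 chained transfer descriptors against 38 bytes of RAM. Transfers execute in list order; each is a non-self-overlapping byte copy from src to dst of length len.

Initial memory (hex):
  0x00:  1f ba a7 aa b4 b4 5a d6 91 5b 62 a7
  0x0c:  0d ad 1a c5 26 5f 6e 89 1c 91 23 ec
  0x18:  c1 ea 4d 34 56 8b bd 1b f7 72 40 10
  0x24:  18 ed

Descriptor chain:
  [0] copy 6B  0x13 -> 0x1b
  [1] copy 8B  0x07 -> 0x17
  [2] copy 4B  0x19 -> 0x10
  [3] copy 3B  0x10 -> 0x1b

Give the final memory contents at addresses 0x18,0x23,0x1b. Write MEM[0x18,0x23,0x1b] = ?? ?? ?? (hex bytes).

#0 dst[0x1b+6] := {0x89,0x1c,0x91,0x23,0xec,0xc1}
#1 dst[0x17+8] := {0xd6,0x91,0x5b,0x62,0xa7,0x0d,0xad,0x1a}
#2 dst[0x10+4] := {0x5b,0x62,0xa7,0x0d}
#3 dst[0x1b+3] := {0x5b,0x62,0xa7}
query mem[0x18]=0x91, mem[0x23]=0x10, mem[0x1b]=0x5b

MEM[0x18,0x23,0x1b] = 91 10 5b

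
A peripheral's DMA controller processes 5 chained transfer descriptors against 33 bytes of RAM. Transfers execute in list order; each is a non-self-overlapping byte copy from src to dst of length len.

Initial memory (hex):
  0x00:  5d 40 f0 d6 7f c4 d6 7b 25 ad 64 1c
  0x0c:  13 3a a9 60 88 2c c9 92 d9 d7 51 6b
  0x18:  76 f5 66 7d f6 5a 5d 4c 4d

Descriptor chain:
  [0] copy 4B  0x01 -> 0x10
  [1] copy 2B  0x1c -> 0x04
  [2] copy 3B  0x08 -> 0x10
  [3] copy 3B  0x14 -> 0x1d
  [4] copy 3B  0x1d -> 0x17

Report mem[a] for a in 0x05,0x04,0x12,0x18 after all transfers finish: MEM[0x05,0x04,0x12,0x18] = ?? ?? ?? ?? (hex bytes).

#0 dst[0x10+4] := {0x40,0xf0,0xd6,0x7f}
#1 dst[0x04+2] := {0xf6,0x5a}
#2 dst[0x10+3] := {0x25,0xad,0x64}
#3 dst[0x1d+3] := {0xd9,0xd7,0x51}
#4 dst[0x17+3] := {0xd9,0xd7,0x51}
query mem[0x05]=0x5a, mem[0x04]=0xf6, mem[0x12]=0x64, mem[0x18]=0xd7

MEM[0x05,0x04,0x12,0x18] = 5a f6 64 d7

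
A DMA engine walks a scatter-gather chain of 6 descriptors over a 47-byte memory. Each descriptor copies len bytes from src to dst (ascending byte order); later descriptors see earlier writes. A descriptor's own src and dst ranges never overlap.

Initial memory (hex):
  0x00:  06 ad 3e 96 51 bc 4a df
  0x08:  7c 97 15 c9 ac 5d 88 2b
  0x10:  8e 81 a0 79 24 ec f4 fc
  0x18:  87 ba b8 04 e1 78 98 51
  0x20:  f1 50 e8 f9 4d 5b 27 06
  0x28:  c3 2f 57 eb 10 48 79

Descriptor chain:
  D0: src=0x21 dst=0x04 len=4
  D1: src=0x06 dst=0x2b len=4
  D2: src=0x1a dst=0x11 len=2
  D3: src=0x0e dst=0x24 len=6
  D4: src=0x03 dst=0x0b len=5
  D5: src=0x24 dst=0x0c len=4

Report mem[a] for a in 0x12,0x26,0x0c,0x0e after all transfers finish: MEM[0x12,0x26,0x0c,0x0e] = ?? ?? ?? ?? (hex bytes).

MEM[0x12,0x26,0x0c,0x0e] = 04 8e 88 8e

  after D0: wrote 4B at 0x04 = 50e8f94d
  after D1: wrote 4B at 0x2b = f94d7c97
  after D2: wrote 2B at 0x11 = b804
  after D3: wrote 6B at 0x24 = 882b8eb80479
  after D4: wrote 5B at 0x0b = 9650e8f94d
  after D5: wrote 4B at 0x0c = 882b8eb8
query mem[0x12]=0x04, mem[0x26]=0x8e, mem[0x0c]=0x88, mem[0x0e]=0x8e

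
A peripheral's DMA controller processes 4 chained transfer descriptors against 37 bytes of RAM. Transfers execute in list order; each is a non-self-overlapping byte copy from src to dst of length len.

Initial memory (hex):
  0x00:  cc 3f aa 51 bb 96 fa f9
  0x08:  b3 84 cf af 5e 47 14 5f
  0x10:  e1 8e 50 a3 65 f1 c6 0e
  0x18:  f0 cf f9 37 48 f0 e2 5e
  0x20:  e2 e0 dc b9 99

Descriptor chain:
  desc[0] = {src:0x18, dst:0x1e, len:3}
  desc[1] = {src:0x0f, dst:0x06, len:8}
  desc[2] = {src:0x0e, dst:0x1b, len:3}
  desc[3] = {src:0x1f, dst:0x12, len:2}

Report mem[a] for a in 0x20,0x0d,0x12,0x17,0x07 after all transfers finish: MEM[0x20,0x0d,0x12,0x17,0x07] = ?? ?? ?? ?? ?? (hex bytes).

[0] 0x18->0x1e len=3 : f0 cf f9
[1] 0x0f->0x06 len=8 : 5f e1 8e 50 a3 65 f1 c6
[2] 0x0e->0x1b len=3 : 14 5f e1
[3] 0x1f->0x12 len=2 : cf f9
query mem[0x20]=0xf9, mem[0x0d]=0xc6, mem[0x12]=0xcf, mem[0x17]=0x0e, mem[0x07]=0xe1

MEM[0x20,0x0d,0x12,0x17,0x07] = f9 c6 cf 0e e1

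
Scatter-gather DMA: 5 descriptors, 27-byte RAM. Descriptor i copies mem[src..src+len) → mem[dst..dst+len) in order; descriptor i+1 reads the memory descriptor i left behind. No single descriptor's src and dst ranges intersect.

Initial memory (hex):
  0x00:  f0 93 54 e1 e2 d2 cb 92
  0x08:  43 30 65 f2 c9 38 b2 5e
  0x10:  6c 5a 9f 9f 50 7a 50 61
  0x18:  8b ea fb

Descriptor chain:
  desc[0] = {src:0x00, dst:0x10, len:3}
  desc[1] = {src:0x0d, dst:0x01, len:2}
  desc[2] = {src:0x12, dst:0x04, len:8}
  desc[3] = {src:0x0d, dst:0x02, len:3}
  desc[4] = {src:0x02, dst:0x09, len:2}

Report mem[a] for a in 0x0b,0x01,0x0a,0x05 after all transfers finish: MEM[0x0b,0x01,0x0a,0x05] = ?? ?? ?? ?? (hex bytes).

MEM[0x0b,0x01,0x0a,0x05] = ea 38 b2 9f

D0: mem[0x10..0x12] <- [f0 93 54]
D1: mem[0x01..0x02] <- [38 b2]
D2: mem[0x04..0x0b] <- [54 9f 50 7a 50 61 8b ea]
D3: mem[0x02..0x04] <- [38 b2 5e]
D4: mem[0x09..0x0a] <- [38 b2]
query mem[0x0b]=0xea, mem[0x01]=0x38, mem[0x0a]=0xb2, mem[0x05]=0x9f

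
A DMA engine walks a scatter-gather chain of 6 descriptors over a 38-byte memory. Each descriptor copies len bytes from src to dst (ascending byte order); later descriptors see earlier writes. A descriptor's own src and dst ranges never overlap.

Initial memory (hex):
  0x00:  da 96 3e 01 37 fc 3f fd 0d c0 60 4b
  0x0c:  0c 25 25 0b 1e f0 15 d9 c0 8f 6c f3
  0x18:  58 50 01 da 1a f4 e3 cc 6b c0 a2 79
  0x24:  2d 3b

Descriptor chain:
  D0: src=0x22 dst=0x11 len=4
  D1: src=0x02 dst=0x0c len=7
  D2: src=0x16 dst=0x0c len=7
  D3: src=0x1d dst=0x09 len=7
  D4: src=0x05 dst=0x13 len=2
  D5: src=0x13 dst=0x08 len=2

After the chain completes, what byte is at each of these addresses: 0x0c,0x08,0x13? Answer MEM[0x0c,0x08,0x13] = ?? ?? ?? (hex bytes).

D0: mem[0x11..0x14] <- [a2 79 2d 3b]
D1: mem[0x0c..0x12] <- [3e 01 37 fc 3f fd 0d]
D2: mem[0x0c..0x12] <- [6c f3 58 50 01 da 1a]
D3: mem[0x09..0x0f] <- [f4 e3 cc 6b c0 a2 79]
D4: mem[0x13..0x14] <- [fc 3f]
D5: mem[0x08..0x09] <- [fc 3f]
query mem[0x0c]=0x6b, mem[0x08]=0xfc, mem[0x13]=0xfc

MEM[0x0c,0x08,0x13] = 6b fc fc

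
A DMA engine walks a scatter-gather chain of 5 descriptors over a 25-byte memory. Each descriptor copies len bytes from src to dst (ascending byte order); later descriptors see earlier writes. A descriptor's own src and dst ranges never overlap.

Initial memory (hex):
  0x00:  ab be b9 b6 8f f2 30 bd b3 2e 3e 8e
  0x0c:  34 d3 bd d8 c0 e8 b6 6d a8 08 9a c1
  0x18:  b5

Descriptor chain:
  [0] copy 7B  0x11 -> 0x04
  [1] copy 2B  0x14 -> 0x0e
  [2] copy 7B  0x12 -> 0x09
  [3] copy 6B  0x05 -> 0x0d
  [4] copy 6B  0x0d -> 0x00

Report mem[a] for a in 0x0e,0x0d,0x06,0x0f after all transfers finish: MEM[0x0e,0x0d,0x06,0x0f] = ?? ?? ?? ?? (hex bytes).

MEM[0x0e,0x0d,0x06,0x0f] = 6d b6 6d a8

D0: mem[0x04..0x0a] <- [e8 b6 6d a8 08 9a c1]
D1: mem[0x0e..0x0f] <- [a8 08]
D2: mem[0x09..0x0f] <- [b6 6d a8 08 9a c1 b5]
D3: mem[0x0d..0x12] <- [b6 6d a8 08 b6 6d]
D4: mem[0x00..0x05] <- [b6 6d a8 08 b6 6d]
query mem[0x0e]=0x6d, mem[0x0d]=0xb6, mem[0x06]=0x6d, mem[0x0f]=0xa8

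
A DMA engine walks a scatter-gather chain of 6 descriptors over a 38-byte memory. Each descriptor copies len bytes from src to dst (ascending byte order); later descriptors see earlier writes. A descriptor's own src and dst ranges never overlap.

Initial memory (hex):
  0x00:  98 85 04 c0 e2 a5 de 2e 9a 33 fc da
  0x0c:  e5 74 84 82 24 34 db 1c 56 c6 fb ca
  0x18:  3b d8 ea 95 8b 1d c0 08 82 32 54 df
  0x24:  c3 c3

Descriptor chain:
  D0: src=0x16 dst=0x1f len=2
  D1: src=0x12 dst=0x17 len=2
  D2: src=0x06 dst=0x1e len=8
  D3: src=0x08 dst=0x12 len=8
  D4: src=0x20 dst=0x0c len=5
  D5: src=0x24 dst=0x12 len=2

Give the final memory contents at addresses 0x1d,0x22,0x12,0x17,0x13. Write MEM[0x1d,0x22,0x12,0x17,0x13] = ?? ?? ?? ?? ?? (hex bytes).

  after D0: wrote 2B at 0x1f = fbca
  after D1: wrote 2B at 0x17 = db1c
  after D2: wrote 8B at 0x1e = de2e9a33fcdae574
  after D3: wrote 8B at 0x12 = 9a33fcdae5748482
  after D4: wrote 5B at 0x0c = 9a33fcdae5
  after D5: wrote 2B at 0x12 = e574
query mem[0x1d]=0x1d, mem[0x22]=0xfc, mem[0x12]=0xe5, mem[0x17]=0x74, mem[0x13]=0x74

MEM[0x1d,0x22,0x12,0x17,0x13] = 1d fc e5 74 74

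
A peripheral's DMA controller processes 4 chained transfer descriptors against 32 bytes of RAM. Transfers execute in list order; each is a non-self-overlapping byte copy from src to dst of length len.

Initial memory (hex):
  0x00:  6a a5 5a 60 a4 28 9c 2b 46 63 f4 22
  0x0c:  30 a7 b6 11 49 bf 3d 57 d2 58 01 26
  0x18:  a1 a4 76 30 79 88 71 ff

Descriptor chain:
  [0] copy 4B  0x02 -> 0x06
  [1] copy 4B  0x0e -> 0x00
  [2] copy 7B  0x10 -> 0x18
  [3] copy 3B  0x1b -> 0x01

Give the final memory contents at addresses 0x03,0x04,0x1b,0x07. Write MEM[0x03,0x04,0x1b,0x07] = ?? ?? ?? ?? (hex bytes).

#0 dst[0x06+4] := {0x5a,0x60,0xa4,0x28}
#1 dst[0x00+4] := {0xb6,0x11,0x49,0xbf}
#2 dst[0x18+7] := {0x49,0xbf,0x3d,0x57,0xd2,0x58,0x01}
#3 dst[0x01+3] := {0x57,0xd2,0x58}
query mem[0x03]=0x58, mem[0x04]=0xa4, mem[0x1b]=0x57, mem[0x07]=0x60

MEM[0x03,0x04,0x1b,0x07] = 58 a4 57 60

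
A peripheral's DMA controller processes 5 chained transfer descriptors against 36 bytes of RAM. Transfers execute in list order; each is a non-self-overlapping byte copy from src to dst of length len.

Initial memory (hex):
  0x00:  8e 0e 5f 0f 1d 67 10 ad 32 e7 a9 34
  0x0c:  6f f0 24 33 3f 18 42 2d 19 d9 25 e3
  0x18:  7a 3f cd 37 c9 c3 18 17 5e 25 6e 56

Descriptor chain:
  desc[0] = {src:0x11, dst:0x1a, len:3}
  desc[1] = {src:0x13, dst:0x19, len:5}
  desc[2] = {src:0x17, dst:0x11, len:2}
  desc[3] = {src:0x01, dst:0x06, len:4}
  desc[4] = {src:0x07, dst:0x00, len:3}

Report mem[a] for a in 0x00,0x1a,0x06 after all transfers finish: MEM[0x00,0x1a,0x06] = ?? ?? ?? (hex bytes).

MEM[0x00,0x1a,0x06] = 5f 19 0e

[0] 0x11->0x1a len=3 : 18 42 2d
[1] 0x13->0x19 len=5 : 2d 19 d9 25 e3
[2] 0x17->0x11 len=2 : e3 7a
[3] 0x01->0x06 len=4 : 0e 5f 0f 1d
[4] 0x07->0x00 len=3 : 5f 0f 1d
query mem[0x00]=0x5f, mem[0x1a]=0x19, mem[0x06]=0x0e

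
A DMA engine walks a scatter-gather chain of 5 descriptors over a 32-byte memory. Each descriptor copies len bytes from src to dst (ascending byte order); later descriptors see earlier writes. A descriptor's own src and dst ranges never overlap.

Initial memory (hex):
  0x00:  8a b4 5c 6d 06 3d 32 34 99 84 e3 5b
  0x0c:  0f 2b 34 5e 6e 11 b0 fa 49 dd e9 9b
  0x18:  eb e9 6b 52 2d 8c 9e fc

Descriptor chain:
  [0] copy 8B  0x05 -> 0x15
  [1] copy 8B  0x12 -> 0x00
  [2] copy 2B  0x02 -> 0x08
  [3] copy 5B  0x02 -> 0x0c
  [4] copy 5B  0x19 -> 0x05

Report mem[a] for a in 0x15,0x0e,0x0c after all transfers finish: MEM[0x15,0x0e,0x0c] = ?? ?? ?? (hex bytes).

  after D0: wrote 8B at 0x15 = 3d32349984e35b0f
  after D1: wrote 8B at 0x00 = b0fa493d32349984
  after D2: wrote 2B at 0x08 = 493d
  after D3: wrote 5B at 0x0c = 493d323499
  after D4: wrote 5B at 0x05 = 84e35b0f8c
query mem[0x15]=0x3d, mem[0x0e]=0x32, mem[0x0c]=0x49

MEM[0x15,0x0e,0x0c] = 3d 32 49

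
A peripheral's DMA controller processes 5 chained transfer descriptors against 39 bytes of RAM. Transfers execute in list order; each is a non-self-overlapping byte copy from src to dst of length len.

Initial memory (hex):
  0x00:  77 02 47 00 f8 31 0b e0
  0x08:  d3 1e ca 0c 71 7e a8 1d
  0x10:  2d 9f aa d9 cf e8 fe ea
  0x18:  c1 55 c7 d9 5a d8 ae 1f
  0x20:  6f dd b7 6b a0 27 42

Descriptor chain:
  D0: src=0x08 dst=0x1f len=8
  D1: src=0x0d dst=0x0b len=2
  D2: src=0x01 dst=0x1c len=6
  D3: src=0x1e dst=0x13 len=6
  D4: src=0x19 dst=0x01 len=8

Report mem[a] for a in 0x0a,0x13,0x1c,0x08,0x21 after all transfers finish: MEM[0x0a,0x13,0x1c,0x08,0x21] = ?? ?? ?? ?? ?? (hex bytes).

D0: mem[0x1f..0x26] <- [d3 1e ca 0c 71 7e a8 1d]
D1: mem[0x0b..0x0c] <- [7e a8]
D2: mem[0x1c..0x21] <- [02 47 00 f8 31 0b]
D3: mem[0x13..0x18] <- [00 f8 31 0b 0c 71]
D4: mem[0x01..0x08] <- [55 c7 d9 02 47 00 f8 31]
query mem[0x0a]=0xca, mem[0x13]=0x00, mem[0x1c]=0x02, mem[0x08]=0x31, mem[0x21]=0x0b

MEM[0x0a,0x13,0x1c,0x08,0x21] = ca 00 02 31 0b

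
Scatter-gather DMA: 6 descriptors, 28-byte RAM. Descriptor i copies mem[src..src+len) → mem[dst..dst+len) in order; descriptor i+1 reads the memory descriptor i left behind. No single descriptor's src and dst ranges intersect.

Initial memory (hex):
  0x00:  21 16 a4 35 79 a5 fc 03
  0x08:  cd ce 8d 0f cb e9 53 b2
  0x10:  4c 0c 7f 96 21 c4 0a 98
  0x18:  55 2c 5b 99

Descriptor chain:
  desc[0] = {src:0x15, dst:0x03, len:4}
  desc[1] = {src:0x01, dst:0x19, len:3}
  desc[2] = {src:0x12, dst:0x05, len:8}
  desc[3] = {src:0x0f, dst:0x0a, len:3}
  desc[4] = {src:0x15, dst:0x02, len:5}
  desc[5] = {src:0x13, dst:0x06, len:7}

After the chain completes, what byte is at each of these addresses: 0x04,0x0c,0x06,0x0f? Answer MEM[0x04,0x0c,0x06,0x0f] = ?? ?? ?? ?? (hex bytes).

[0] 0x15->0x03 len=4 : c4 0a 98 55
[1] 0x01->0x19 len=3 : 16 a4 c4
[2] 0x12->0x05 len=8 : 7f 96 21 c4 0a 98 55 16
[3] 0x0f->0x0a len=3 : b2 4c 0c
[4] 0x15->0x02 len=5 : c4 0a 98 55 16
[5] 0x13->0x06 len=7 : 96 21 c4 0a 98 55 16
query mem[0x04]=0x98, mem[0x0c]=0x16, mem[0x06]=0x96, mem[0x0f]=0xb2

MEM[0x04,0x0c,0x06,0x0f] = 98 16 96 b2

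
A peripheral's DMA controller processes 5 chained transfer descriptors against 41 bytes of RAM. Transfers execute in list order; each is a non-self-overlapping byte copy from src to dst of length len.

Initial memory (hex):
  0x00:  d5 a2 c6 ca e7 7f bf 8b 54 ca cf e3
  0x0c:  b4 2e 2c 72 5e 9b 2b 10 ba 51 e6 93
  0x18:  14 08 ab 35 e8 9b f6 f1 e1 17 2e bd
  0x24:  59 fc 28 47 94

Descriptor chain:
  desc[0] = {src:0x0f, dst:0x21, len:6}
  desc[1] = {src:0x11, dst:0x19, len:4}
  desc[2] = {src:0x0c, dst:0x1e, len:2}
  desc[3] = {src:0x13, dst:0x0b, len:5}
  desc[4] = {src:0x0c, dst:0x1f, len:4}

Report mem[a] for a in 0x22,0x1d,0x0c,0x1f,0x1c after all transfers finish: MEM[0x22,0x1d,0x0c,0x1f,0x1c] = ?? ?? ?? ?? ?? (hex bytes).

MEM[0x22,0x1d,0x0c,0x1f,0x1c] = 93 9b ba ba ba

  after D0: wrote 6B at 0x21 = 725e9b2b10ba
  after D1: wrote 4B at 0x19 = 9b2b10ba
  after D2: wrote 2B at 0x1e = b42e
  after D3: wrote 5B at 0x0b = 10ba51e693
  after D4: wrote 4B at 0x1f = ba51e693
query mem[0x22]=0x93, mem[0x1d]=0x9b, mem[0x0c]=0xba, mem[0x1f]=0xba, mem[0x1c]=0xba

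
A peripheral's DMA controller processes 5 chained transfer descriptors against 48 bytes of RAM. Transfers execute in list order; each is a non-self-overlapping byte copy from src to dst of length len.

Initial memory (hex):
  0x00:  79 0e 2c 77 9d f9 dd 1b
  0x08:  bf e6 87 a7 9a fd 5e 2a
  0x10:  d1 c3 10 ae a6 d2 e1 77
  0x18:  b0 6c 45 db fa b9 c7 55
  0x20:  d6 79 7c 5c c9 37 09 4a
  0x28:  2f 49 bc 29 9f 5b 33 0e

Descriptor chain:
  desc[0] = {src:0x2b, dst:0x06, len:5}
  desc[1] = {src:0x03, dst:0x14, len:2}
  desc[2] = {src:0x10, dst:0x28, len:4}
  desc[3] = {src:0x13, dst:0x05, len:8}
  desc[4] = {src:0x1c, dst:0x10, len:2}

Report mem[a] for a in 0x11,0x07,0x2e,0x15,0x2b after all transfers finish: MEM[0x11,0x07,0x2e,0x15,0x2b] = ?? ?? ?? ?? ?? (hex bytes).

MEM[0x11,0x07,0x2e,0x15,0x2b] = b9 9d 33 9d ae

D0: mem[0x06..0x0a] <- [29 9f 5b 33 0e]
D1: mem[0x14..0x15] <- [77 9d]
D2: mem[0x28..0x2b] <- [d1 c3 10 ae]
D3: mem[0x05..0x0c] <- [ae 77 9d e1 77 b0 6c 45]
D4: mem[0x10..0x11] <- [fa b9]
query mem[0x11]=0xb9, mem[0x07]=0x9d, mem[0x2e]=0x33, mem[0x15]=0x9d, mem[0x2b]=0xae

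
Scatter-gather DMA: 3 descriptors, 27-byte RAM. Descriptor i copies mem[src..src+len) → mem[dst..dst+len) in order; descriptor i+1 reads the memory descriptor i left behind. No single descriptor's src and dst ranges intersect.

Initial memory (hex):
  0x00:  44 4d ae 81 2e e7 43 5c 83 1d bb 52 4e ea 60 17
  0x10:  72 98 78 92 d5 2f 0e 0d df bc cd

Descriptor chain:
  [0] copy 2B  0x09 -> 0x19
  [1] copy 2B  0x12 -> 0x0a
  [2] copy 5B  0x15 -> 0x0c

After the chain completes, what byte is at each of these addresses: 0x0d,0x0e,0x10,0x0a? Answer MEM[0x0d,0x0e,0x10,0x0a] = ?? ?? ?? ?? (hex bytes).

D0: mem[0x19..0x1a] <- [1d bb]
D1: mem[0x0a..0x0b] <- [78 92]
D2: mem[0x0c..0x10] <- [2f 0e 0d df 1d]
query mem[0x0d]=0x0e, mem[0x0e]=0x0d, mem[0x10]=0x1d, mem[0x0a]=0x78

MEM[0x0d,0x0e,0x10,0x0a] = 0e 0d 1d 78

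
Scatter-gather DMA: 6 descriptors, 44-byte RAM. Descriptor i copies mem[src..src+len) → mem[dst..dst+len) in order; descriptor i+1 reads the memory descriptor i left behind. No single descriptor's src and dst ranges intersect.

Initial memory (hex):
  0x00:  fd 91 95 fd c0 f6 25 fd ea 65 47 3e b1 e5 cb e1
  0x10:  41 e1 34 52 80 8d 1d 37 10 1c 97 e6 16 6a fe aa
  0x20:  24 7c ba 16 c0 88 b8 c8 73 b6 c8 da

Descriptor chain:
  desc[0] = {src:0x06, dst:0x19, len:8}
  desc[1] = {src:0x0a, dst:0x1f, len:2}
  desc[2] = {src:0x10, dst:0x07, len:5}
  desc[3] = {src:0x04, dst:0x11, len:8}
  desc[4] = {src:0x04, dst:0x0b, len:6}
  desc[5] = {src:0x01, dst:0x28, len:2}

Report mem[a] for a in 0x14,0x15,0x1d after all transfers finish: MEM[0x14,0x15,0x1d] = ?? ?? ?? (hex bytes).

  after D0: wrote 8B at 0x19 = 25fdea65473eb1e5
  after D1: wrote 2B at 0x1f = 473e
  after D2: wrote 5B at 0x07 = 41e1345280
  after D3: wrote 8B at 0x11 = c0f62541e1345280
  after D4: wrote 6B at 0x0b = c0f62541e134
  after D5: wrote 2B at 0x28 = 9195
query mem[0x14]=0x41, mem[0x15]=0xe1, mem[0x1d]=0x47

MEM[0x14,0x15,0x1d] = 41 e1 47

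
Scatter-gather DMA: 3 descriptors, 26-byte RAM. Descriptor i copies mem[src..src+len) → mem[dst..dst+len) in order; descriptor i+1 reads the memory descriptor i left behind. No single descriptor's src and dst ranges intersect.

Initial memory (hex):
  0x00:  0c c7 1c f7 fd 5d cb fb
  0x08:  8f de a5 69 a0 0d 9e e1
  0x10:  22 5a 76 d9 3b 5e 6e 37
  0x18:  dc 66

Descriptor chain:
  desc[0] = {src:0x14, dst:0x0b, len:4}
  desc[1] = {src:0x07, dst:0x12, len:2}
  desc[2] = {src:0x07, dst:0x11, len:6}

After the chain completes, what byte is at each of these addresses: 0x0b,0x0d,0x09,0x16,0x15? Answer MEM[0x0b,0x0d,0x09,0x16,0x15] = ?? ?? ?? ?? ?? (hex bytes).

MEM[0x0b,0x0d,0x09,0x16,0x15] = 3b 6e de 5e 3b

[0] 0x14->0x0b len=4 : 3b 5e 6e 37
[1] 0x07->0x12 len=2 : fb 8f
[2] 0x07->0x11 len=6 : fb 8f de a5 3b 5e
query mem[0x0b]=0x3b, mem[0x0d]=0x6e, mem[0x09]=0xde, mem[0x16]=0x5e, mem[0x15]=0x3b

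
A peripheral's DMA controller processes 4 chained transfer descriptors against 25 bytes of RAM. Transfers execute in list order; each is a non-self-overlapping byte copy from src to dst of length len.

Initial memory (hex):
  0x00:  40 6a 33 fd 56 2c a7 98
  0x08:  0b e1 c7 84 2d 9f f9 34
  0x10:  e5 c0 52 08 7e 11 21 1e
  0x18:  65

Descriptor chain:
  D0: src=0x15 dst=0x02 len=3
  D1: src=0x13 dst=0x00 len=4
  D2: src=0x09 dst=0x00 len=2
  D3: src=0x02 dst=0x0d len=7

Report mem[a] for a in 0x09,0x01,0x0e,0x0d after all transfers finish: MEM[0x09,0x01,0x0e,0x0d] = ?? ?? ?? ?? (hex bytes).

[0] 0x15->0x02 len=3 : 11 21 1e
[1] 0x13->0x00 len=4 : 08 7e 11 21
[2] 0x09->0x00 len=2 : e1 c7
[3] 0x02->0x0d len=7 : 11 21 1e 2c a7 98 0b
query mem[0x09]=0xe1, mem[0x01]=0xc7, mem[0x0e]=0x21, mem[0x0d]=0x11

MEM[0x09,0x01,0x0e,0x0d] = e1 c7 21 11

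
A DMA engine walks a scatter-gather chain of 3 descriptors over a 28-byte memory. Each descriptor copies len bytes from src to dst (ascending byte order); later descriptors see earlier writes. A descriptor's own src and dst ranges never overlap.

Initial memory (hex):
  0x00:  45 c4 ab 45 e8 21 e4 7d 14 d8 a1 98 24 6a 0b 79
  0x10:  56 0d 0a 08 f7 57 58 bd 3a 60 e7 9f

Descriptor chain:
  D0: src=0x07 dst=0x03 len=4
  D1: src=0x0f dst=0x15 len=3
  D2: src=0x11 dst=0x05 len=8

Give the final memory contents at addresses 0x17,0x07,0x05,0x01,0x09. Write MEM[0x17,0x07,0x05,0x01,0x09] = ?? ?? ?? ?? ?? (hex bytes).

#0 dst[0x03+4] := {0x7d,0x14,0xd8,0xa1}
#1 dst[0x15+3] := {0x79,0x56,0x0d}
#2 dst[0x05+8] := {0x0d,0x0a,0x08,0xf7,0x79,0x56,0x0d,0x3a}
query mem[0x17]=0x0d, mem[0x07]=0x08, mem[0x05]=0x0d, mem[0x01]=0xc4, mem[0x09]=0x79

MEM[0x17,0x07,0x05,0x01,0x09] = 0d 08 0d c4 79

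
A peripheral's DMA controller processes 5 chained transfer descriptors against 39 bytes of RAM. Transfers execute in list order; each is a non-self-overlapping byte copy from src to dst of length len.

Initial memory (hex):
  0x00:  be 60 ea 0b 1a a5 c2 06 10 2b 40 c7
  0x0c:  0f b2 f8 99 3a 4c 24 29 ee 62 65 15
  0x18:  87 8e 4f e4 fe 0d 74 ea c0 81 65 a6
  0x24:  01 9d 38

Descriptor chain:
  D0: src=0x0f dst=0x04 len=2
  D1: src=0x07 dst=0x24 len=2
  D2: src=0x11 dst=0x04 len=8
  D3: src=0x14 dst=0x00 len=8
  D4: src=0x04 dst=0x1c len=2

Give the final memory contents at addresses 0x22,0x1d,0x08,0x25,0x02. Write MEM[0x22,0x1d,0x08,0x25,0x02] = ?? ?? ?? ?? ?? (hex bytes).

MEM[0x22,0x1d,0x08,0x25,0x02] = 65 8e 62 10 65

  after D0: wrote 2B at 0x04 = 993a
  after D1: wrote 2B at 0x24 = 0610
  after D2: wrote 8B at 0x04 = 4c2429ee62651587
  after D3: wrote 8B at 0x00 = ee626515878e4fe4
  after D4: wrote 2B at 0x1c = 878e
query mem[0x22]=0x65, mem[0x1d]=0x8e, mem[0x08]=0x62, mem[0x25]=0x10, mem[0x02]=0x65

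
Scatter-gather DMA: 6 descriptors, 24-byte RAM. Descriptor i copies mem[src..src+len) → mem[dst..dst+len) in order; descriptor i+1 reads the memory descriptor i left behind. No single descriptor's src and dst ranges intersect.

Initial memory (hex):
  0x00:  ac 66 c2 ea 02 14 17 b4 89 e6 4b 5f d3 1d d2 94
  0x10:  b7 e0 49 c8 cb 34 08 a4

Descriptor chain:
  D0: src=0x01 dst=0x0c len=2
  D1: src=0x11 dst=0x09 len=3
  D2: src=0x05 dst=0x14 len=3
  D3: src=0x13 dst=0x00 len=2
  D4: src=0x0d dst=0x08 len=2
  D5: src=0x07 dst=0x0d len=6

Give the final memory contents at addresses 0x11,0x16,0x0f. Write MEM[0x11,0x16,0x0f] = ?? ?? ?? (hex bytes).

MEM[0x11,0x16,0x0f] = c8 b4 d2

D0: mem[0x0c..0x0d] <- [66 c2]
D1: mem[0x09..0x0b] <- [e0 49 c8]
D2: mem[0x14..0x16] <- [14 17 b4]
D3: mem[0x00..0x01] <- [c8 14]
D4: mem[0x08..0x09] <- [c2 d2]
D5: mem[0x0d..0x12] <- [b4 c2 d2 49 c8 66]
query mem[0x11]=0xc8, mem[0x16]=0xb4, mem[0x0f]=0xd2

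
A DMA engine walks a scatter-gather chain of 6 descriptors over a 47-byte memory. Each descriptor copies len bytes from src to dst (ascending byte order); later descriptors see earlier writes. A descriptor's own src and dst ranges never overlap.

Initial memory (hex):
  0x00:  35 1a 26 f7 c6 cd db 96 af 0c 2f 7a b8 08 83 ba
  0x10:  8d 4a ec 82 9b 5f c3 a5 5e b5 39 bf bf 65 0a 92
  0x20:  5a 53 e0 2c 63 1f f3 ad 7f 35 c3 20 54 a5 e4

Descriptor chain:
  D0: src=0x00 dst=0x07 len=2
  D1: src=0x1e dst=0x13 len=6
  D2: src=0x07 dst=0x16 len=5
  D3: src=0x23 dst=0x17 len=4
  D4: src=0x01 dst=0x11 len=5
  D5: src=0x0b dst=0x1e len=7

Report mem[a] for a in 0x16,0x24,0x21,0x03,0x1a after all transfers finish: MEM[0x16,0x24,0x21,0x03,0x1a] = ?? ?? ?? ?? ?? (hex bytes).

MEM[0x16,0x24,0x21,0x03,0x1a] = 35 1a 83 f7 f3

#0 dst[0x07+2] := {0x35,0x1a}
#1 dst[0x13+6] := {0x0a,0x92,0x5a,0x53,0xe0,0x2c}
#2 dst[0x16+5] := {0x35,0x1a,0x0c,0x2f,0x7a}
#3 dst[0x17+4] := {0x2c,0x63,0x1f,0xf3}
#4 dst[0x11+5] := {0x1a,0x26,0xf7,0xc6,0xcd}
#5 dst[0x1e+7] := {0x7a,0xb8,0x08,0x83,0xba,0x8d,0x1a}
query mem[0x16]=0x35, mem[0x24]=0x1a, mem[0x21]=0x83, mem[0x03]=0xf7, mem[0x1a]=0xf3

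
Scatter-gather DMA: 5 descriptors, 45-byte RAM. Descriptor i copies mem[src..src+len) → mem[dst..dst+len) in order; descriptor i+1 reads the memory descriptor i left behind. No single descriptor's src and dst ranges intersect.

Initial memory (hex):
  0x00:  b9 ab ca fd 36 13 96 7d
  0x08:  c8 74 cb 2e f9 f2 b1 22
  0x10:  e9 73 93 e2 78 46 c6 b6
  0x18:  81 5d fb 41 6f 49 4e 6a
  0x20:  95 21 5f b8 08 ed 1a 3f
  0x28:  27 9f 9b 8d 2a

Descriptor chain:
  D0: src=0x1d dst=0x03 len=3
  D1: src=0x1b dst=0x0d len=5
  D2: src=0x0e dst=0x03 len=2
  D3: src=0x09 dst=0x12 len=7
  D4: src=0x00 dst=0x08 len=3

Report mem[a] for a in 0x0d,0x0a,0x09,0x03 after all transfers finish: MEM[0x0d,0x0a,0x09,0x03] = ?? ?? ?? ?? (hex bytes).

MEM[0x0d,0x0a,0x09,0x03] = 41 ca ab 6f

[0] 0x1d->0x03 len=3 : 49 4e 6a
[1] 0x1b->0x0d len=5 : 41 6f 49 4e 6a
[2] 0x0e->0x03 len=2 : 6f 49
[3] 0x09->0x12 len=7 : 74 cb 2e f9 41 6f 49
[4] 0x00->0x08 len=3 : b9 ab ca
query mem[0x0d]=0x41, mem[0x0a]=0xca, mem[0x09]=0xab, mem[0x03]=0x6f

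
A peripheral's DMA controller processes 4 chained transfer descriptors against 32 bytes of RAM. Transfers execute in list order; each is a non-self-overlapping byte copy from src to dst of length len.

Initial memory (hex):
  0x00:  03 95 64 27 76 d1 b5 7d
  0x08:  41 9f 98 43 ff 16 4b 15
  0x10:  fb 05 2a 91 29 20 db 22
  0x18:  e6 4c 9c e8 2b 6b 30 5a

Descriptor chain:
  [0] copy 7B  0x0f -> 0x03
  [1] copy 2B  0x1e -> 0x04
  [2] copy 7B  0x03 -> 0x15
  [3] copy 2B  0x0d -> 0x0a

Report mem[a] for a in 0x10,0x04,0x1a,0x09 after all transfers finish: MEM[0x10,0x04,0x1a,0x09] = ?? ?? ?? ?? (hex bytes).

MEM[0x10,0x04,0x1a,0x09] = fb 30 29 20

[0] 0x0f->0x03 len=7 : 15 fb 05 2a 91 29 20
[1] 0x1e->0x04 len=2 : 30 5a
[2] 0x03->0x15 len=7 : 15 30 5a 2a 91 29 20
[3] 0x0d->0x0a len=2 : 16 4b
query mem[0x10]=0xfb, mem[0x04]=0x30, mem[0x1a]=0x29, mem[0x09]=0x20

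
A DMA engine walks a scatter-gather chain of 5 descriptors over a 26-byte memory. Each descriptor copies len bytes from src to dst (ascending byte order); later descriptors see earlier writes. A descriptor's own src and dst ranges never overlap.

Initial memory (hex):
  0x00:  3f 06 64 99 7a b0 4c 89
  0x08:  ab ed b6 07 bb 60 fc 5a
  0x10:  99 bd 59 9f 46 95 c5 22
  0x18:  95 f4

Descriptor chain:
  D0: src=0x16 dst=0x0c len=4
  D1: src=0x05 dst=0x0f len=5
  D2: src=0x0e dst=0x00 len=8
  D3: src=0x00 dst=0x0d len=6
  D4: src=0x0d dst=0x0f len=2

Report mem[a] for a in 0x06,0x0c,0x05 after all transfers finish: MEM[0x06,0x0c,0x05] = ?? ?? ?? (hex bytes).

MEM[0x06,0x0c,0x05] = 46 c5 ed

D0: mem[0x0c..0x0f] <- [c5 22 95 f4]
D1: mem[0x0f..0x13] <- [b0 4c 89 ab ed]
D2: mem[0x00..0x07] <- [95 b0 4c 89 ab ed 46 95]
D3: mem[0x0d..0x12] <- [95 b0 4c 89 ab ed]
D4: mem[0x0f..0x10] <- [95 b0]
query mem[0x06]=0x46, mem[0x0c]=0xc5, mem[0x05]=0xed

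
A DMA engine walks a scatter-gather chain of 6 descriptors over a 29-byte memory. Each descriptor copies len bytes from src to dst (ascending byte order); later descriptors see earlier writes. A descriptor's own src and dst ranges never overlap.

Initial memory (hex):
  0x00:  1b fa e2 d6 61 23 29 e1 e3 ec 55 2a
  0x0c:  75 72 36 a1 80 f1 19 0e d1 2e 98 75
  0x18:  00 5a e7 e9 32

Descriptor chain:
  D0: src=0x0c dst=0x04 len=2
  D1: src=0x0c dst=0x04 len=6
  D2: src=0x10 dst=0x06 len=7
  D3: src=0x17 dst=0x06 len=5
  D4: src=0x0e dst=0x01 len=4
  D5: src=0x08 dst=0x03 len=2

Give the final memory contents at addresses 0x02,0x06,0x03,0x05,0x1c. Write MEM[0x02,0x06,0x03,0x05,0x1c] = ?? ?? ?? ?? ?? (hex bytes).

MEM[0x02,0x06,0x03,0x05,0x1c] = a1 75 5a 72 32

#0 dst[0x04+2] := {0x75,0x72}
#1 dst[0x04+6] := {0x75,0x72,0x36,0xa1,0x80,0xf1}
#2 dst[0x06+7] := {0x80,0xf1,0x19,0x0e,0xd1,0x2e,0x98}
#3 dst[0x06+5] := {0x75,0x00,0x5a,0xe7,0xe9}
#4 dst[0x01+4] := {0x36,0xa1,0x80,0xf1}
#5 dst[0x03+2] := {0x5a,0xe7}
query mem[0x02]=0xa1, mem[0x06]=0x75, mem[0x03]=0x5a, mem[0x05]=0x72, mem[0x1c]=0x32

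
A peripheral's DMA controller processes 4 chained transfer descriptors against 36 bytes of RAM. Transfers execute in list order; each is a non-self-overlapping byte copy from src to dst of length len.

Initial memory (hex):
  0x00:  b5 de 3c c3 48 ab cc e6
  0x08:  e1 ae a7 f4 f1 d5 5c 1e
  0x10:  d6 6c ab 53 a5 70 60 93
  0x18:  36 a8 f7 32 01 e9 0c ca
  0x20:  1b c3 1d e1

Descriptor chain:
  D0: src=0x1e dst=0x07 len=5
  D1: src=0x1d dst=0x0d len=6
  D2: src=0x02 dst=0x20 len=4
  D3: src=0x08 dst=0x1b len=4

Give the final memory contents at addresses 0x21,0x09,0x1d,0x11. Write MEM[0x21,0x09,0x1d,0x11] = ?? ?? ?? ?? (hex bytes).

MEM[0x21,0x09,0x1d,0x11] = c3 1b c3 c3

  after D0: wrote 5B at 0x07 = 0cca1bc31d
  after D1: wrote 6B at 0x0d = e90cca1bc31d
  after D2: wrote 4B at 0x20 = 3cc348ab
  after D3: wrote 4B at 0x1b = ca1bc31d
query mem[0x21]=0xc3, mem[0x09]=0x1b, mem[0x1d]=0xc3, mem[0x11]=0xc3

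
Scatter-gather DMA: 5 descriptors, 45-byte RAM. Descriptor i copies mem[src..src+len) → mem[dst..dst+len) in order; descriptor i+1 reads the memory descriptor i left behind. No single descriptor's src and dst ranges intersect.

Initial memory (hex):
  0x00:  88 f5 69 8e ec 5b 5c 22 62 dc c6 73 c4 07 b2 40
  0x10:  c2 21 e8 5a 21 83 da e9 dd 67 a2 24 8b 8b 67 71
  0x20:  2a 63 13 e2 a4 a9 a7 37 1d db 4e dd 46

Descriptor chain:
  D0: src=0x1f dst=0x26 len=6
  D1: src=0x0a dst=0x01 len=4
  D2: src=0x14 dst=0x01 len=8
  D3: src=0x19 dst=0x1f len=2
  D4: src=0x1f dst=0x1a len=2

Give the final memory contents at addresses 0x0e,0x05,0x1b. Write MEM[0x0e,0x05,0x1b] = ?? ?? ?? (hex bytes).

MEM[0x0e,0x05,0x1b] = b2 dd a2

D0: mem[0x26..0x2b] <- [71 2a 63 13 e2 a4]
D1: mem[0x01..0x04] <- [c6 73 c4 07]
D2: mem[0x01..0x08] <- [21 83 da e9 dd 67 a2 24]
D3: mem[0x1f..0x20] <- [67 a2]
D4: mem[0x1a..0x1b] <- [67 a2]
query mem[0x0e]=0xb2, mem[0x05]=0xdd, mem[0x1b]=0xa2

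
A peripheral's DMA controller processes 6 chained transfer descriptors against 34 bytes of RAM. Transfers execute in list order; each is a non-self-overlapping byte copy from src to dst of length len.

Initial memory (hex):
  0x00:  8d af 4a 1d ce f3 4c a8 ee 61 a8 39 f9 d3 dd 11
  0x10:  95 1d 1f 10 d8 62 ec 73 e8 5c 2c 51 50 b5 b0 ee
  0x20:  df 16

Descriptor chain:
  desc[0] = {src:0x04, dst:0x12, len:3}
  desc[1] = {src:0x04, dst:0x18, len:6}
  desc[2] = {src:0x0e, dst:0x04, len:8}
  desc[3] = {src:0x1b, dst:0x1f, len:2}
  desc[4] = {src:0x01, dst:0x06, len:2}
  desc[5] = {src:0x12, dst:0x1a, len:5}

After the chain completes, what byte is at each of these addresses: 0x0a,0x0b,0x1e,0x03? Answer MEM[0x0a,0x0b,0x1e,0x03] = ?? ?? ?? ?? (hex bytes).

MEM[0x0a,0x0b,0x1e,0x03] = 4c 62 ec 1d

#0 dst[0x12+3] := {0xce,0xf3,0x4c}
#1 dst[0x18+6] := {0xce,0xf3,0x4c,0xa8,0xee,0x61}
#2 dst[0x04+8] := {0xdd,0x11,0x95,0x1d,0xce,0xf3,0x4c,0x62}
#3 dst[0x1f+2] := {0xa8,0xee}
#4 dst[0x06+2] := {0xaf,0x4a}
#5 dst[0x1a+5] := {0xce,0xf3,0x4c,0x62,0xec}
query mem[0x0a]=0x4c, mem[0x0b]=0x62, mem[0x1e]=0xec, mem[0x03]=0x1d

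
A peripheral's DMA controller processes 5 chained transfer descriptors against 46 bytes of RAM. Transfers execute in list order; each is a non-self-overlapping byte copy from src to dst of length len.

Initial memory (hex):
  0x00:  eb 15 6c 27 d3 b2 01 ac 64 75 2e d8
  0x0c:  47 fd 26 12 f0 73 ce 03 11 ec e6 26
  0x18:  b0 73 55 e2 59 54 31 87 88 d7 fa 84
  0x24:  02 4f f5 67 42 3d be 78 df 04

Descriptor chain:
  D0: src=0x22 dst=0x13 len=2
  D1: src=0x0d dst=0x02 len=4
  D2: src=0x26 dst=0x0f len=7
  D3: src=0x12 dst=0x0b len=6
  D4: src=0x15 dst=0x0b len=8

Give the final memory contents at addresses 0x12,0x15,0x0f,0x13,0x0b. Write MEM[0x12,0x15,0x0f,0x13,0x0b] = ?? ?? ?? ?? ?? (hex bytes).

MEM[0x12,0x15,0x0f,0x13,0x0b] = 59 df 73 be df

[0] 0x22->0x13 len=2 : fa 84
[1] 0x0d->0x02 len=4 : fd 26 12 f0
[2] 0x26->0x0f len=7 : f5 67 42 3d be 78 df
[3] 0x12->0x0b len=6 : 3d be 78 df e6 26
[4] 0x15->0x0b len=8 : df e6 26 b0 73 55 e2 59
query mem[0x12]=0x59, mem[0x15]=0xdf, mem[0x0f]=0x73, mem[0x13]=0xbe, mem[0x0b]=0xdf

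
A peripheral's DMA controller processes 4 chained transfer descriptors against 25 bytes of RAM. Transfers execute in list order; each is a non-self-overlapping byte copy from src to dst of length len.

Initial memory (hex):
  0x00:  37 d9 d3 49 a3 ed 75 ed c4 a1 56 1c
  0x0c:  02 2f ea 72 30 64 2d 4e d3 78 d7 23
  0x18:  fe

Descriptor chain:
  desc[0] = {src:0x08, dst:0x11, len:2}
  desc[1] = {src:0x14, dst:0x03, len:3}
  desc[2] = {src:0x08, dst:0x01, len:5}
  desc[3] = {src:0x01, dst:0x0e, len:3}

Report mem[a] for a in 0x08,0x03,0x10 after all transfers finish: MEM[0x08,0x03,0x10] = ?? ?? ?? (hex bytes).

  after D0: wrote 2B at 0x11 = c4a1
  after D1: wrote 3B at 0x03 = d378d7
  after D2: wrote 5B at 0x01 = c4a1561c02
  after D3: wrote 3B at 0x0e = c4a156
query mem[0x08]=0xc4, mem[0x03]=0x56, mem[0x10]=0x56

MEM[0x08,0x03,0x10] = c4 56 56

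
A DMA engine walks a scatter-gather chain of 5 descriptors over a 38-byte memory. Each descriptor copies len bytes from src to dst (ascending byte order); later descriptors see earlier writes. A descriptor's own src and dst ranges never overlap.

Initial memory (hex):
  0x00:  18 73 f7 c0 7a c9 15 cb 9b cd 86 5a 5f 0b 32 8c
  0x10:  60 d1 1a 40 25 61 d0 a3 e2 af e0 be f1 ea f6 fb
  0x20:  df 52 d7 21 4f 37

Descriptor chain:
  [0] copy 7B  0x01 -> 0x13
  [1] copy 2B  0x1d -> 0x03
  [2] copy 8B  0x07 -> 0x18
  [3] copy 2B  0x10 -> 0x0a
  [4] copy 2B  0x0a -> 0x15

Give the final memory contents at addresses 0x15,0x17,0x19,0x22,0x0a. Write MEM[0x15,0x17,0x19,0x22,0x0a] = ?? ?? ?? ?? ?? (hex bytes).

#0 dst[0x13+7] := {0x73,0xf7,0xc0,0x7a,0xc9,0x15,0xcb}
#1 dst[0x03+2] := {0xea,0xf6}
#2 dst[0x18+8] := {0xcb,0x9b,0xcd,0x86,0x5a,0x5f,0x0b,0x32}
#3 dst[0x0a+2] := {0x60,0xd1}
#4 dst[0x15+2] := {0x60,0xd1}
query mem[0x15]=0x60, mem[0x17]=0xc9, mem[0x19]=0x9b, mem[0x22]=0xd7, mem[0x0a]=0x60

MEM[0x15,0x17,0x19,0x22,0x0a] = 60 c9 9b d7 60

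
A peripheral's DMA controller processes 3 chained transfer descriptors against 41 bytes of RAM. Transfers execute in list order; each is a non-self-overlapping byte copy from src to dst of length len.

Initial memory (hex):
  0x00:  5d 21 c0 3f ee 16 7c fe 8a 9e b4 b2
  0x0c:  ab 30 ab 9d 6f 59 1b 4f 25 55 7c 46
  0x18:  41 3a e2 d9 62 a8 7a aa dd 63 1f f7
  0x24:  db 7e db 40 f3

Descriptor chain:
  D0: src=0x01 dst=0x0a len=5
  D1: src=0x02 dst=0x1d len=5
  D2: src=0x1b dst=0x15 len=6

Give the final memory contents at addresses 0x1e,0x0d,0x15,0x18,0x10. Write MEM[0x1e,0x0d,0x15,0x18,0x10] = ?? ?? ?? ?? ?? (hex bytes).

D0: mem[0x0a..0x0e] <- [21 c0 3f ee 16]
D1: mem[0x1d..0x21] <- [c0 3f ee 16 7c]
D2: mem[0x15..0x1a] <- [d9 62 c0 3f ee 16]
query mem[0x1e]=0x3f, mem[0x0d]=0xee, mem[0x15]=0xd9, mem[0x18]=0x3f, mem[0x10]=0x6f

MEM[0x1e,0x0d,0x15,0x18,0x10] = 3f ee d9 3f 6f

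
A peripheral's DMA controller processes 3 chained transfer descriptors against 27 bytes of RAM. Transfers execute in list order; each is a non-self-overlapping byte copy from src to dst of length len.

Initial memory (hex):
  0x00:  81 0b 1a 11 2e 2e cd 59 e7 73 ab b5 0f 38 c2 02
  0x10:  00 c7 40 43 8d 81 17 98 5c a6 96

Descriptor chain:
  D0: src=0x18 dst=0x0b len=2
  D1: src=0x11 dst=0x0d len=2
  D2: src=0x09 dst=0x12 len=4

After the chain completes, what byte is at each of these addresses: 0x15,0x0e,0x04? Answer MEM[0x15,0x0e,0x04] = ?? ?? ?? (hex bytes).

MEM[0x15,0x0e,0x04] = a6 40 2e

  after D0: wrote 2B at 0x0b = 5ca6
  after D1: wrote 2B at 0x0d = c740
  after D2: wrote 4B at 0x12 = 73ab5ca6
query mem[0x15]=0xa6, mem[0x0e]=0x40, mem[0x04]=0x2e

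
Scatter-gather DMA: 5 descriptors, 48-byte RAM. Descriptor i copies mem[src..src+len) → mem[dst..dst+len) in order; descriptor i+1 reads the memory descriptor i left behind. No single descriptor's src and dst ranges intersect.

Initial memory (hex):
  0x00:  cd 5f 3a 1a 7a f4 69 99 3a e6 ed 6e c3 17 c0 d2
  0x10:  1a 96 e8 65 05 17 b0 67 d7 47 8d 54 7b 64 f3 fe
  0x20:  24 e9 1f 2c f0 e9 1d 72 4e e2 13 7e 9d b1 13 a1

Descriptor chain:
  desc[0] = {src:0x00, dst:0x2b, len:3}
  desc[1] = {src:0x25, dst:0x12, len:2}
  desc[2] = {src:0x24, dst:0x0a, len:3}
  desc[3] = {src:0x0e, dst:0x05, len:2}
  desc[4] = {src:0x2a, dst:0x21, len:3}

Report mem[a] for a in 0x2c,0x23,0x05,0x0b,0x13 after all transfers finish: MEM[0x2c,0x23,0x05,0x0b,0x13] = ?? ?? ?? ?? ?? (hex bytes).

MEM[0x2c,0x23,0x05,0x0b,0x13] = 5f 5f c0 e9 1d

  after D0: wrote 3B at 0x2b = cd5f3a
  after D1: wrote 2B at 0x12 = e91d
  after D2: wrote 3B at 0x0a = f0e91d
  after D3: wrote 2B at 0x05 = c0d2
  after D4: wrote 3B at 0x21 = 13cd5f
query mem[0x2c]=0x5f, mem[0x23]=0x5f, mem[0x05]=0xc0, mem[0x0b]=0xe9, mem[0x13]=0x1d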